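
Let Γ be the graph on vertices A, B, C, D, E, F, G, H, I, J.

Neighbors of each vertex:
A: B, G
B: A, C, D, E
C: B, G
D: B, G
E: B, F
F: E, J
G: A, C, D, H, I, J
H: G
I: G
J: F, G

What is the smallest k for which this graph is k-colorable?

2

G and I are adjacent, so at least 2 colors are needed.
A valid assignment using 2 colors: A=blue, B=red, C=blue, D=blue, E=blue, F=red, G=red, H=blue, I=blue, J=blue. Each edge has distinct colors on its endpoints.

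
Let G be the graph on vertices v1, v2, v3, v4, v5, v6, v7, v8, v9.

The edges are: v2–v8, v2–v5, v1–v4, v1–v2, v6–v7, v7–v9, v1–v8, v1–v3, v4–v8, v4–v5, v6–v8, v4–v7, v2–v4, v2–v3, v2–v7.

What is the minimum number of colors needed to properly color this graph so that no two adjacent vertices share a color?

4

v1, v2, v4, v8 are mutually adjacent (a clique of size 4), so at least 4 colors are needed.
A valid assignment using 4 colors: v1=3, v2=1, v3=2, v4=2, v5=3, v6=1, v7=3, v8=4, v9=1. No two adjacent vertices share a color.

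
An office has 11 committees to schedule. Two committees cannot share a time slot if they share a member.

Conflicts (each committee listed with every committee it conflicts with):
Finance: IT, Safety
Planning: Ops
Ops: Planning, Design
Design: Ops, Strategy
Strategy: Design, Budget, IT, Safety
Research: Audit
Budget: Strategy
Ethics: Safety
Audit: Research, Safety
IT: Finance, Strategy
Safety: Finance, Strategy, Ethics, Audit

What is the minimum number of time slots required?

Planning and Ops conflict, so at least 2 time slots are needed.
2 time slots suffice: Finance=1, Planning=2, Ops=1, Design=2, Strategy=1, Research=2, Budget=2, Ethics=1, Audit=1, IT=2, Safety=2. Every pair that conflicts lands in different time slots.

2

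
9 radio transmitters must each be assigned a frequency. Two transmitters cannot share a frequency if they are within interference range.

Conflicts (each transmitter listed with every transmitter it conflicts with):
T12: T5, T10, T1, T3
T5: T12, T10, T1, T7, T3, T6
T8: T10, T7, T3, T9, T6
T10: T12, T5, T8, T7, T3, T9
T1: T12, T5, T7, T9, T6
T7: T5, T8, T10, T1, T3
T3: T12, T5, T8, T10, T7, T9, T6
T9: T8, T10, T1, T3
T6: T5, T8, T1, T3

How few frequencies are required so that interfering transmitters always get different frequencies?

4

T8, T10, T3, T9 are mutually in conflict, so at least 4 frequencies are needed.
Using 4 frequencies: T12=4, T5=2, T8=2, T10=3, T1=1, T7=4, T3=1, T9=4, T6=3. Each listed conflict is separated.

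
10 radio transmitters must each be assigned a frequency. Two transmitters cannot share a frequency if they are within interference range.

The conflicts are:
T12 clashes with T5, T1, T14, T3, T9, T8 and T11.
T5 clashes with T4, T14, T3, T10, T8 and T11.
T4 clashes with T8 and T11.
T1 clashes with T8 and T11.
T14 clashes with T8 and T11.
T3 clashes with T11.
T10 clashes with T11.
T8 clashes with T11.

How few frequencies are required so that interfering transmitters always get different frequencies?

T12, T5, T14, T8, T11 are mutually in conflict, so at least 5 frequencies are needed.
5 frequencies suffice: T12=3, T5=2, T4=3, T1=2, T14=5, T3=4, T10=3, T9=1, T8=4, T11=1. Each listed conflict is separated.

5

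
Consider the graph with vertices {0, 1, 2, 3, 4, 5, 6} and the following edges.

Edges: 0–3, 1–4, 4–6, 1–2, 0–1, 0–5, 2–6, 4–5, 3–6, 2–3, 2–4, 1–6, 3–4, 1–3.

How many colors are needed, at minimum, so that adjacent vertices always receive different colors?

5

1, 2, 3, 4, 6 are mutually adjacent (a clique of size 5), so at least 5 colors are needed.
5 colors suffice: color red → {3, 5}; color blue → {0, 4}; color green → {1}; color yellow → {2}; color purple → {6}. Every edge joins two different colors.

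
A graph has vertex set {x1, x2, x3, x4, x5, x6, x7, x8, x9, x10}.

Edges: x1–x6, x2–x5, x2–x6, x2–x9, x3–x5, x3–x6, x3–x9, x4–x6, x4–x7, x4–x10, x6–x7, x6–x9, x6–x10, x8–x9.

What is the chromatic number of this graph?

x3, x6, x9 form a triangle, so at least 3 colors are needed.
3 colors suffice: color 1 → {x5, x6, x8}; color 2 → {x1, x4, x9}; color 3 → {x2, x3, x7, x10}. Each edge has distinct colors on its endpoints.

3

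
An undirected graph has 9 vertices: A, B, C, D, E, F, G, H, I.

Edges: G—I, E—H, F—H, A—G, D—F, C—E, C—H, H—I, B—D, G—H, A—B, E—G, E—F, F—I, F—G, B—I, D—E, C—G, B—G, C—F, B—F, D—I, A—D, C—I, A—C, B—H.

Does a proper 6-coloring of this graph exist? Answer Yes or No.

Yes

The chromatic number is 5. C, F, G, H, I form a clique, so at least 5 colors are needed.
5 colors suffice: color 1 → {D, G}; color 2 → {A, F}; color 3 → {E, I}; color 4 → {B, C}; color 5 → {H}.
Since 6 ≥ 5, a proper 6-coloring certainly exists.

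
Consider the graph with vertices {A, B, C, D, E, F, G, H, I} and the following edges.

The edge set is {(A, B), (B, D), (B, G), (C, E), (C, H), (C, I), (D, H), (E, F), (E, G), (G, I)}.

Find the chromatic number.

2

B and D are adjacent, so at least 2 colors are needed.
A valid assignment using 2 colors: A=2, B=1, C=2, D=2, E=1, F=2, G=2, H=1, I=1. Every edge joins two different colors.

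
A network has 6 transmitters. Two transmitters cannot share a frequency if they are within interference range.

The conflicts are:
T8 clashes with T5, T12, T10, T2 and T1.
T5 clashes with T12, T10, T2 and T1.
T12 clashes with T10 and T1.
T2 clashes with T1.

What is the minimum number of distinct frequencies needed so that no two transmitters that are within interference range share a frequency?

4

T8, T5, T2, T1 pairwise conflict, so at least 4 frequencies are needed.
4 frequencies suffice: T8=1, T5=2, T12=4, T10=3, T2=4, T1=3. Every pair that conflicts lands in different frequencies.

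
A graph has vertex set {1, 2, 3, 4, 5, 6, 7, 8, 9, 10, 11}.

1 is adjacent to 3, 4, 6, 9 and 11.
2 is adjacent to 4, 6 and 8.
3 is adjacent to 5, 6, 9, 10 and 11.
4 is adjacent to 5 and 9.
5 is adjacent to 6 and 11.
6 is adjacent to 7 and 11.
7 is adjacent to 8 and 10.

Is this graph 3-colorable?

1, 3, 6, 11 form a clique, so at least 4 colors are needed.
So 3 colors are not enough.

No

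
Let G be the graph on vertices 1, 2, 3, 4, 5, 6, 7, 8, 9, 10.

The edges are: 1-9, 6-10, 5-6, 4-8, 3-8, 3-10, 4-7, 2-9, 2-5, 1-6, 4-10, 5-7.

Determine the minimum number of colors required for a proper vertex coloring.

The cycle 9-2-5-6-1-9 has odd length 5, so it cannot be 2-colored; at least 3 colors are needed.
3 colors suffice: color a → {5, 8, 9, 10}; color b → {2, 3, 4, 6}; color c → {1, 7}. Each edge has distinct colors on its endpoints.

3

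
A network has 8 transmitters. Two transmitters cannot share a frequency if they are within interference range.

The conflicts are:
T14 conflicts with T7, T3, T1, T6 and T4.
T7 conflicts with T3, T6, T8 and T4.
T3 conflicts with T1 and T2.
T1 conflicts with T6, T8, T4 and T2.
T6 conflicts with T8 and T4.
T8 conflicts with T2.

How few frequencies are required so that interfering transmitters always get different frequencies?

4

T14, T7, T6, T4 pairwise conflict, so at least 4 frequencies are needed.
4 frequencies suffice: frequency 1 → {T7, T1}; frequency 2 → {T14, T8}; frequency 3 → {T3, T6}; frequency 4 → {T4, T2}. Every pair that conflicts lands in different frequencies.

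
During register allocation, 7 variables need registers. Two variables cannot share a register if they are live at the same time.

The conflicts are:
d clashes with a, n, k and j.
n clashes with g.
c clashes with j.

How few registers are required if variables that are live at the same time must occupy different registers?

2

d and a conflict, so at least 2 registers are needed.
Using 2 registers: d=1, a=2, n=2, c=1, g=1, k=2, j=2. Every pair that conflicts lands in different registers.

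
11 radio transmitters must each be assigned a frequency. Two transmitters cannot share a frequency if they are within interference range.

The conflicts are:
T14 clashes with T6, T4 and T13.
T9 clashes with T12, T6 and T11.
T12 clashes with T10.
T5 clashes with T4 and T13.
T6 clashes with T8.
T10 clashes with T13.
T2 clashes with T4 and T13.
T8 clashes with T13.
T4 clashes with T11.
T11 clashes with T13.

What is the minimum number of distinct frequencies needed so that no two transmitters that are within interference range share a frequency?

The cycle T10-T13-T11-T9-T12-T10 has odd length 5, so it cannot be 2-colored; at least 3 frequencies are needed.
A valid assignment using 3 frequencies: T14=2, T9=3, T12=1, T5=2, T6=1, T10=2, T2=2, T8=2, T4=1, T11=2, T13=1. Every pair that conflicts lands in different frequencies.

3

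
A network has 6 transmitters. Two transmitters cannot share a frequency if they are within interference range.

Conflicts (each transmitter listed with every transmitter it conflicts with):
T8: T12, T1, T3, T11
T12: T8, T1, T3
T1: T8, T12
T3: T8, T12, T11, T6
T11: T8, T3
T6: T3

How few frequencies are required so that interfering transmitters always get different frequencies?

3

T8, T3, T11 all conflict with each other, so at least 3 frequencies are needed.
Using 3 frequencies: T8=1, T12=3, T1=2, T3=2, T11=3, T6=1. Each listed conflict is separated.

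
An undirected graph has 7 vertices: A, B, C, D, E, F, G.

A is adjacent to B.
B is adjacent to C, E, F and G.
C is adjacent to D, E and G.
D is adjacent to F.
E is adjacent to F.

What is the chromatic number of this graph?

3

B, E, F are mutually adjacent, so at least 3 colors are needed.
3 colors suffice: color 1 → {B, D}; color 2 → {A, C, F}; color 3 → {E, G}. Every edge joins two different colors.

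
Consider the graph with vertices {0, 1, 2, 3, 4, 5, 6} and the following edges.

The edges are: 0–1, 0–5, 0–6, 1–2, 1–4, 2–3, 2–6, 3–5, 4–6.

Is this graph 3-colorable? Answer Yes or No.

Yes

The chromatic number is 3. The cycle 0-5-3-2-6-0 has odd length 5, so it cannot be 2-colored; at least 3 colors are needed.
3 colors suffice: color a → {1, 3, 6}; color b → {0, 2, 4}; color c → {5}.
That is already a proper 3-coloring.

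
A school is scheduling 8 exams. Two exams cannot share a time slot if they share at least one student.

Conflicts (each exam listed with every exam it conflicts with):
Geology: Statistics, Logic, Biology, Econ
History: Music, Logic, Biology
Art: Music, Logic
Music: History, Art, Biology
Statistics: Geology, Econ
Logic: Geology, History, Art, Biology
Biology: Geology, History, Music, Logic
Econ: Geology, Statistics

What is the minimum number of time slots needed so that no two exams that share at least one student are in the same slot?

3

Geology, Statistics, Econ all conflict with each other, so at least 3 time slots are needed.
3 time slots suffice: time slot 1 → {Art, Statistics, Biology}; time slot 2 → {Geology, History}; time slot 3 → {Music, Logic, Econ}. Every pair that conflicts lands in different time slots.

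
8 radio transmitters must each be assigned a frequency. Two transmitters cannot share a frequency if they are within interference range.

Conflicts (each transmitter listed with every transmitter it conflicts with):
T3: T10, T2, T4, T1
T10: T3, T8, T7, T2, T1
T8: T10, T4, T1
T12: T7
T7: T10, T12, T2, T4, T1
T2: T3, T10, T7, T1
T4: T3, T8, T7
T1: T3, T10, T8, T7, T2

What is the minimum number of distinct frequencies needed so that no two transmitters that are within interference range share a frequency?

4

T10, T7, T2, T1 are mutually in conflict, so at least 4 frequencies are needed.
4 frequencies suffice: T3=2, T10=1, T8=2, T12=1, T7=2, T2=4, T4=1, T1=3. Each listed conflict is separated.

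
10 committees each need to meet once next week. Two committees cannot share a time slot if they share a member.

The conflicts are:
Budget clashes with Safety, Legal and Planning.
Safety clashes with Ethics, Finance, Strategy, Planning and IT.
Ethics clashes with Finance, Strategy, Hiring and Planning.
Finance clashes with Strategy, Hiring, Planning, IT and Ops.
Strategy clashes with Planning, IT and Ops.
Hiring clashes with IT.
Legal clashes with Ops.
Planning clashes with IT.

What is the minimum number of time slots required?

Safety, Finance, Strategy, Planning, IT are mutually in conflict, so at least 5 time slots are needed.
Using 5 time slots: Budget=1, Safety=2, Ethics=5, Finance=1, Strategy=3, Hiring=2, Legal=3, Planning=4, IT=5, Ops=2. No two conflicting committees share a time slot.

5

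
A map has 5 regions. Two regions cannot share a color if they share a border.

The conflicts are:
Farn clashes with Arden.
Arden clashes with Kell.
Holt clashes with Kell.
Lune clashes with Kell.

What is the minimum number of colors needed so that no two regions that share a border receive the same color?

Farn and Arden conflict, so at least 2 colors are needed.
A valid assignment using 2 colors: Farn=1, Arden=2, Holt=2, Lune=2, Kell=1. Each listed conflict is separated.

2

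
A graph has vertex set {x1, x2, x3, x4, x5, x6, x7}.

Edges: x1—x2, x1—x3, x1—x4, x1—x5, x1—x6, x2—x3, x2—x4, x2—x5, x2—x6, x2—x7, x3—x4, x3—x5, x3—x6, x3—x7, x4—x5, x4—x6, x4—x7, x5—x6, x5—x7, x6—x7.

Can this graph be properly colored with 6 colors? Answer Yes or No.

The chromatic number is 6. x1, x2, x3, x4, x5, x6 are pairwise adjacent (a clique of size 6), so at least 6 colors are needed.
One proper 6-coloring: x1=6, x2=5, x3=2, x4=3, x5=1, x6=4, x7=6.
That is already a proper 6-coloring.

Yes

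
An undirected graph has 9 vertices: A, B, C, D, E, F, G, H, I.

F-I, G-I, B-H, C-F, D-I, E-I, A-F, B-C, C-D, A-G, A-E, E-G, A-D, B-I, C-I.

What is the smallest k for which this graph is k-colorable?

3

E, G, I are mutually adjacent, so at least 3 colors are needed.
One proper 3-coloring: A=red, B=green, C=blue, D=green, E=blue, F=green, G=green, H=red, I=red. No two adjacent vertices share a color.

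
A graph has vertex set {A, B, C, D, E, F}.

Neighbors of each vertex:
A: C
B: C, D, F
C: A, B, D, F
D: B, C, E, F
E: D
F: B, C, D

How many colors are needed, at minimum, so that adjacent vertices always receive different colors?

B, C, D, F form a clique, so at least 4 colors are needed.
4 colors suffice: color red → {C, E}; color blue → {A, D}; color green → {B}; color yellow → {F}. No two adjacent vertices share a color.

4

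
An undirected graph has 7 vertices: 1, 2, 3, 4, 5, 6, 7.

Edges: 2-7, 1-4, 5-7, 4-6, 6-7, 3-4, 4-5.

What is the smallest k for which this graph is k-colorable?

2

1 and 4 are adjacent, so at least 2 colors are needed.
2 colors suffice: color a → {4, 7}; color b → {1, 2, 3, 5, 6}. No two adjacent vertices share a color.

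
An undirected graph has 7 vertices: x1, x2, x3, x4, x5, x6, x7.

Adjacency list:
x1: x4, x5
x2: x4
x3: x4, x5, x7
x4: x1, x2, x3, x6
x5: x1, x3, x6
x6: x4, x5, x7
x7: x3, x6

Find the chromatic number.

x6 and x7 are adjacent, so at least 2 colors are needed.
2 colors suffice: x1=2, x2=2, x3=2, x4=1, x5=1, x6=2, x7=1. Each edge has distinct colors on its endpoints.

2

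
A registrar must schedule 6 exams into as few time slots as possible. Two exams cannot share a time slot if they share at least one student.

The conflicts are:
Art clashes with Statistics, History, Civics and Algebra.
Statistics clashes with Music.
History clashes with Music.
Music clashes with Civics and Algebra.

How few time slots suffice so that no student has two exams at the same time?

Art and History conflict, so at least 2 time slots are needed.
2 time slots suffice: time slot 1 → {Art, Music}; time slot 2 → {Statistics, History, Civics, Algebra}. No two conflicting exams share a time slot.

2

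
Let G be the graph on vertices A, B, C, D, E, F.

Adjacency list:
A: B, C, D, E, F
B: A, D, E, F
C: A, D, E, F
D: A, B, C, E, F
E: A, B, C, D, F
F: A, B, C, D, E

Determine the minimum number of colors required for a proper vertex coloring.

5

A, C, D, E, F are mutually adjacent (a clique of size 5), so at least 5 colors are needed.
5 colors suffice: A=3, B=5, C=5, D=1, E=4, F=2. Each edge has distinct colors on its endpoints.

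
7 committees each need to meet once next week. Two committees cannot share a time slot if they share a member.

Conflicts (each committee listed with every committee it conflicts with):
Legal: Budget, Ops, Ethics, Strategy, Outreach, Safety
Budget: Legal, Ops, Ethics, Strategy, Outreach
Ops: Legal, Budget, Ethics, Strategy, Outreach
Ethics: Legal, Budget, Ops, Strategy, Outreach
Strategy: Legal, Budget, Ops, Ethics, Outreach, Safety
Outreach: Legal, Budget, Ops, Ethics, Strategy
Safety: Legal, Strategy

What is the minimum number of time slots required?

6

Legal, Budget, Ops, Ethics, Strategy, Outreach all conflict with each other, so at least 6 time slots are needed.
6 time slots suffice: time slot 1 → {Strategy}; time slot 2 → {Legal}; time slot 3 → {Ops, Safety}; time slot 4 → {Outreach}; time slot 5 → {Ethics}; time slot 6 → {Budget}. Every pair that conflicts lands in different time slots.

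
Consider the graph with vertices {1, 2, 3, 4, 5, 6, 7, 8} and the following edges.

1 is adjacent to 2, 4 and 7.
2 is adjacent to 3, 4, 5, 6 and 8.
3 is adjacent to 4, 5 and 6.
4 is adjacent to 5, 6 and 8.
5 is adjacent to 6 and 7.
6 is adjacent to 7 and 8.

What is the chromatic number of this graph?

5

2, 3, 4, 5, 6 are pairwise adjacent (a clique of size 5), so at least 5 colors are needed.
5 colors suffice: color a → {4, 7}; color b → {1, 6}; color c → {2}; color d → {5, 8}; color e → {3}. Each edge has distinct colors on its endpoints.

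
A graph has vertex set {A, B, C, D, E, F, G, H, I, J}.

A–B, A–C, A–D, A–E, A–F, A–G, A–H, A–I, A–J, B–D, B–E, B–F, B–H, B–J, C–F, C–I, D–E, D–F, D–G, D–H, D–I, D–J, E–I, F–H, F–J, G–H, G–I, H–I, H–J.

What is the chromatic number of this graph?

6

A, B, D, F, H, J are pairwise adjacent (a clique of size 6), so at least 6 colors are needed.
A valid assignment using 6 colors: A=1, B=4, C=2, D=2, E=3, F=5, G=5, H=3, I=4, J=6. No two adjacent vertices share a color.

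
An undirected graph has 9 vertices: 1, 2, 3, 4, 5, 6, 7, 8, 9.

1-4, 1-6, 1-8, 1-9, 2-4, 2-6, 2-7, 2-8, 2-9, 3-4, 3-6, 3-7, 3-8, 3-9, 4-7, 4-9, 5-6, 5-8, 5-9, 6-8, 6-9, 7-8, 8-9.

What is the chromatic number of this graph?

4

5, 6, 8, 9 form a clique, so at least 4 colors are needed.
4 colors suffice: color a → {7, 9}; color b → {4, 8}; color c → {6}; color d → {1, 2, 3, 5}. No two adjacent vertices share a color.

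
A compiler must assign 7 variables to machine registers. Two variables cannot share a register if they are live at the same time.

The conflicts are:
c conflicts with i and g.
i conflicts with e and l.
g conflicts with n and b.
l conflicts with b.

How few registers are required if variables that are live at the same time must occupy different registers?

3

The cycle b-l-i-c-g-b has odd length 5, so it cannot be 2-colored; at least 3 registers are needed.
3 registers suffice: register 1 → {i, g}; register 2 → {c, e, l, n}; register 3 → {b}. Every pair that conflicts lands in different registers.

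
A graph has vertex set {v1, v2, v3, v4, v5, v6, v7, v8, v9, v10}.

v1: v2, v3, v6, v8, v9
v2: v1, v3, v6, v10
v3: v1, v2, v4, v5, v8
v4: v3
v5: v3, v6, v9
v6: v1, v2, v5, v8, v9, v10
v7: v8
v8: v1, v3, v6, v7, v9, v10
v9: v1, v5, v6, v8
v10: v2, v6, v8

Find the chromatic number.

4

v1, v6, v8, v9 are pairwise adjacent (a clique of size 4), so at least 4 colors are needed.
4 colors suffice: color 1 → {v2, v4, v5, v8}; color 2 → {v3, v6, v7}; color 3 → {v1, v10}; color 4 → {v9}. Each edge has distinct colors on its endpoints.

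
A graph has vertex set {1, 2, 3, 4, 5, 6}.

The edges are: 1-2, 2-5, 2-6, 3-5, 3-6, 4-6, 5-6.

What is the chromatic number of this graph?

3

3, 5, 6 are pairwise adjacent, so at least 3 colors are needed.
3 colors suffice: color a → {1, 6}; color b → {4, 5}; color c → {2, 3}. Each edge has distinct colors on its endpoints.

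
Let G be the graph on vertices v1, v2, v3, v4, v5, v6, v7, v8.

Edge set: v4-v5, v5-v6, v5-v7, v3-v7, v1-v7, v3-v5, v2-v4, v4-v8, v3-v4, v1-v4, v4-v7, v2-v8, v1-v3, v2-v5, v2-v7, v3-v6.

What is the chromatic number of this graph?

v3, v4, v5, v7 are pairwise adjacent (a clique of size 4), so at least 4 colors are needed.
A valid assignment using 4 colors: v1=2, v2=4, v3=4, v4=1, v5=2, v6=1, v7=3, v8=2. Every edge joins two different colors.

4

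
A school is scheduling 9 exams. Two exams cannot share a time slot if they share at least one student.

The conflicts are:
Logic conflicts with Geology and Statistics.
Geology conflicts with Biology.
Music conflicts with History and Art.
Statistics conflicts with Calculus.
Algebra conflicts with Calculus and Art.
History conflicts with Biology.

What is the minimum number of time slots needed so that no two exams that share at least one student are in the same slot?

3

The cycle Art-Algebra-Calculus-Statistics-Logic-Geology-Biology-History-Music-Art has odd length 9, so it cannot be 2-colored; at least 3 time slots are needed.
3 time slots suffice: time slot 1 → {Logic, Calculus, History, Art}; time slot 2 → {Geology, Music, Statistics, Algebra}; time slot 3 → {Biology}. No two conflicting exams share a time slot.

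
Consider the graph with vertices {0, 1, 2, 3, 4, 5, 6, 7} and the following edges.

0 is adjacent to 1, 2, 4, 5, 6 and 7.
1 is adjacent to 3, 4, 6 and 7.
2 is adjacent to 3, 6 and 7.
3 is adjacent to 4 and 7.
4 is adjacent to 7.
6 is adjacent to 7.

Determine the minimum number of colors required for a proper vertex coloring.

0, 1, 6, 7 are mutually adjacent (a clique of size 4), so at least 4 colors are needed.
One proper 4-coloring: 0=blue, 1=green, 2=green, 3=blue, 4=yellow, 5=red, 6=yellow, 7=red. Every edge joins two different colors.

4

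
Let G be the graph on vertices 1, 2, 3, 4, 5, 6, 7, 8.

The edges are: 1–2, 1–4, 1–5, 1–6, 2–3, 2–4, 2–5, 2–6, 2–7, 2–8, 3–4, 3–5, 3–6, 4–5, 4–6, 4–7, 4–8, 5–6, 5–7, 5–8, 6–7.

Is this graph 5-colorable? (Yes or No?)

The chromatic number is 5. 2, 4, 5, 6, 7 are pairwise adjacent (a clique of size 5), so at least 5 colors are needed.
A valid assignment using 5 colors: 1=e, 2=b, 3=e, 4=c, 5=a, 6=d, 7=e, 8=d.
That is already a proper 5-coloring.

Yes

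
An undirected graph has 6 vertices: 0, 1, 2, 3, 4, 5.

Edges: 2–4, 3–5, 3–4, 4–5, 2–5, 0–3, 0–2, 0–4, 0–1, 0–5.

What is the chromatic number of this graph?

0, 2, 4, 5 are mutually adjacent (a clique of size 4), so at least 4 colors are needed.
4 colors suffice: color a → {0}; color b → {1, 5}; color c → {4}; color d → {2, 3}. No two adjacent vertices share a color.

4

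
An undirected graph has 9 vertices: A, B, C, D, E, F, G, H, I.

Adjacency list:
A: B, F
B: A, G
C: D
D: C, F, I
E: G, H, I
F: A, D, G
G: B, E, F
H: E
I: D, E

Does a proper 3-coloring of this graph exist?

Yes

The chromatic number is 3. The cycle E-G-F-D-I-E has odd length 5, so it cannot be 2-colored; at least 3 colors are needed.
3 colors suffice: color 1 → {B, C, E, F}; color 2 → {A, D, G, H}; color 3 → {I}.
That is already a proper 3-coloring.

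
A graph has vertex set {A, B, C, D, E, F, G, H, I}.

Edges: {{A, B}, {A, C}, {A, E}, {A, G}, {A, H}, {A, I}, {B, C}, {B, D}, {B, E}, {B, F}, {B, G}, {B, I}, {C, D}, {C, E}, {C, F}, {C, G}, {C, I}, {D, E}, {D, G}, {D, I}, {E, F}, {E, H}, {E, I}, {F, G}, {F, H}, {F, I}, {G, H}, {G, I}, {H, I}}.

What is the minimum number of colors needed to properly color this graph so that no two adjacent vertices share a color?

5

B, C, E, F, I are mutually adjacent (a clique of size 5), so at least 5 colors are needed.
A valid assignment using 5 colors: A=5, B=4, C=3, D=5, E=2, F=5, G=2, H=3, I=1. Each edge has distinct colors on its endpoints.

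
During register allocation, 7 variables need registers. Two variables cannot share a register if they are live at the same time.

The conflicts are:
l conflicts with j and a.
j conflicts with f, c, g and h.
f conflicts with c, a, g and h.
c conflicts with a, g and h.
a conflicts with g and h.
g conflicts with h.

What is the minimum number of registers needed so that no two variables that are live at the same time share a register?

5

f, c, a, g, h are mutually in conflict, so at least 5 registers are needed.
5 registers suffice: register 1 → {l, g}; register 2 → {h}; register 3 → {j, a}; register 4 → {c}; register 5 → {f}. No two conflicting variables share a register.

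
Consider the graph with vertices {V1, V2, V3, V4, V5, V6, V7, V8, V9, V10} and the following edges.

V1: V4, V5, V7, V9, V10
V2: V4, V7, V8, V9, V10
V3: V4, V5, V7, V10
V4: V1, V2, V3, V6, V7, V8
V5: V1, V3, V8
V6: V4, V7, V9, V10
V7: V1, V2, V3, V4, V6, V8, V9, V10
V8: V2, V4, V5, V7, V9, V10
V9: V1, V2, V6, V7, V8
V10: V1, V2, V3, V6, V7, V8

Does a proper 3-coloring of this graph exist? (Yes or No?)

V2, V7, V8, V9 are pairwise adjacent (a clique of size 4), so at least 4 colors are needed.
So 3 colors are not enough.

No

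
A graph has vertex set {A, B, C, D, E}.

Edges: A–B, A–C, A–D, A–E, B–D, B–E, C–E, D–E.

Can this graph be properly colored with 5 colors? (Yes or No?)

The chromatic number is 4. A, B, D, E are pairwise adjacent (a clique of size 4), so at least 4 colors are needed.
4 colors suffice: color red → {A}; color blue → {E}; color green → {C, D}; color yellow → {B}.
Since 5 ≥ 4, a proper 5-coloring certainly exists.

Yes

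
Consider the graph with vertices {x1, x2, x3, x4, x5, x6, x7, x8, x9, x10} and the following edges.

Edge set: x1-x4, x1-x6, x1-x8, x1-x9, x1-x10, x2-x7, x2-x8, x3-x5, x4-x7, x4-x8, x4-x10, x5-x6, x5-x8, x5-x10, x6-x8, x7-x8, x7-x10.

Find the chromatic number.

3

x5, x6, x8 are mutually adjacent, so at least 3 colors are needed.
3 colors suffice: color red → {x3, x8, x9, x10}; color blue → {x1, x5, x7}; color green → {x2, x4, x6}. Every edge joins two different colors.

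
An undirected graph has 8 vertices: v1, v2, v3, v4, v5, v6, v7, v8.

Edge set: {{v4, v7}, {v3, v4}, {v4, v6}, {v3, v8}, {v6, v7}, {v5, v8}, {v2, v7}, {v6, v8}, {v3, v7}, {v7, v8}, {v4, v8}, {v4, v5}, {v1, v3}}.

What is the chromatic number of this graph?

4

v3, v4, v7, v8 are mutually adjacent (a clique of size 4), so at least 4 colors are needed.
4 colors suffice: color red → {v1, v2, v4}; color blue → {v8}; color green → {v5, v7}; color yellow → {v3, v6}. No two adjacent vertices share a color.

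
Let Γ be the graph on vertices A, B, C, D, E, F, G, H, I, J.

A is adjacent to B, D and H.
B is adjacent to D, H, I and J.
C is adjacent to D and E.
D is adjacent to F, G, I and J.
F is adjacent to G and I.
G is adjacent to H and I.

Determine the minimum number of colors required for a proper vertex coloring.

D, F, G, I form a clique, so at least 4 colors are needed.
4 colors suffice: color red → {D, E, H}; color blue → {B, C, G}; color green → {A, I, J}; color yellow → {F}. Every edge joins two different colors.

4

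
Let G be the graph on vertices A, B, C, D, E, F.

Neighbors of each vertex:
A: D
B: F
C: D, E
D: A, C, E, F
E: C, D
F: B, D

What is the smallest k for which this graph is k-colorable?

3

C, D, E are pairwise adjacent, so at least 3 colors are needed.
3 colors suffice: color red → {B, D}; color blue → {A, E, F}; color green → {C}. Every edge joins two different colors.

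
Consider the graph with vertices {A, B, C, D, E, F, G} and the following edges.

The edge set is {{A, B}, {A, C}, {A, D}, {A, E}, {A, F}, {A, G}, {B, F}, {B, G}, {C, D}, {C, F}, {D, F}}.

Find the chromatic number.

A, C, D, F are pairwise adjacent (a clique of size 4), so at least 4 colors are needed.
A valid assignment using 4 colors: A=red, B=green, C=yellow, D=green, E=blue, F=blue, G=blue. Each edge has distinct colors on its endpoints.

4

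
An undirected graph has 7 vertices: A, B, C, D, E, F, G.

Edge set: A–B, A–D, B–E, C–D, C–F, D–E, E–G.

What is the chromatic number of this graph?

2

E and G are adjacent, so at least 2 colors are needed.
2 colors suffice: color red → {A, C, E}; color blue → {B, D, F, G}. No two adjacent vertices share a color.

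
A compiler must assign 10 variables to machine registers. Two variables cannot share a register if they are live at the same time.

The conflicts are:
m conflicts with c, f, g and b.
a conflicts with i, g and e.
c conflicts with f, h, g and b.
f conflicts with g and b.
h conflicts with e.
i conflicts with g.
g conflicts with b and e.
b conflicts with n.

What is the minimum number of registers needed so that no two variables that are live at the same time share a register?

m, c, f, g, b are mutually in conflict, so at least 5 registers are needed.
5 registers suffice: register 1 → {h, g, n}; register 2 → {a, b}; register 3 → {c, i, e}; register 4 → {f}; register 5 → {m}. Each listed conflict is separated.

5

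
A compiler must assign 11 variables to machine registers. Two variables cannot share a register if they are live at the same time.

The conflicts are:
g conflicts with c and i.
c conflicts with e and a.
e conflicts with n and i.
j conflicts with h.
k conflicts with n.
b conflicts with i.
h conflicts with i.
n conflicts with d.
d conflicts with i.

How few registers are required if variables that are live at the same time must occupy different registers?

2

h and i conflict, so at least 2 registers are needed.
2 registers suffice: g=2, c=1, e=2, j=1, k=2, b=2, a=2, h=2, n=1, d=2, i=1. Each listed conflict is separated.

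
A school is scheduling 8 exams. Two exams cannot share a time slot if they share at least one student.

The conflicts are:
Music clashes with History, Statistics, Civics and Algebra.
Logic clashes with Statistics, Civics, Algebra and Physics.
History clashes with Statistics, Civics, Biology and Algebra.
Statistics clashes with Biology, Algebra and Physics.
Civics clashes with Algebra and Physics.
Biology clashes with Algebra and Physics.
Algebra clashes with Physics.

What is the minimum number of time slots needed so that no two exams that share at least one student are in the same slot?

History, Statistics, Biology, Algebra all conflict with each other, so at least 4 time slots are needed.
Using 4 time slots: Music=4, Logic=4, History=3, Statistics=2, Civics=2, Biology=4, Algebra=1, Physics=3. Each listed conflict is separated.

4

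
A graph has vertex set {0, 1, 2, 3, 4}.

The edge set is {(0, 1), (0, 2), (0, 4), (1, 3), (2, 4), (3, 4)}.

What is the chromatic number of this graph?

0, 2, 4 are pairwise adjacent, so at least 3 colors are needed.
One proper 3-coloring: 0=red, 1=blue, 2=green, 3=red, 4=blue. Each edge has distinct colors on its endpoints.

3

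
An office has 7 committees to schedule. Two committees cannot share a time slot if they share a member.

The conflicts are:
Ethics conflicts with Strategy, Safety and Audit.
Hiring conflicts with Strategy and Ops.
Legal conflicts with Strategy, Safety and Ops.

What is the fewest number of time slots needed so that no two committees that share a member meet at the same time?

2

Legal and Strategy conflict, so at least 2 time slots are needed.
2 time slots suffice: time slot 1 → {Ethics, Hiring, Legal}; time slot 2 → {Strategy, Safety, Ops, Audit}. Each listed conflict is separated.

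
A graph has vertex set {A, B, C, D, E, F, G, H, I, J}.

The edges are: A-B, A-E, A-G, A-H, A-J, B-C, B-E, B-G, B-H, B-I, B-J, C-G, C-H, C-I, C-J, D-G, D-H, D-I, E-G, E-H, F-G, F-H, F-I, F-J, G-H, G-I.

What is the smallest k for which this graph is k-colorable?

5

A, B, E, G, H are pairwise adjacent (a clique of size 5), so at least 5 colors are needed.
A valid assignment using 5 colors: A=4, B=3, C=4, D=3, E=5, F=3, G=1, H=2, I=2, J=1. Each edge has distinct colors on its endpoints.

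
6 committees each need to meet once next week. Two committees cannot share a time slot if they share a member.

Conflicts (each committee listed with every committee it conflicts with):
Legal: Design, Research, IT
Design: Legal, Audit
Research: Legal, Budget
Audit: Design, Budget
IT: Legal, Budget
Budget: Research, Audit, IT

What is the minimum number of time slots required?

The cycle Budget-Research-Legal-Design-Audit-Budget has odd length 5, so it cannot be 2-colored; at least 3 time slots are needed.
3 time slots suffice: time slot 1 → {Legal, Budget}; time slot 2 → {Research, Audit, IT}; time slot 3 → {Design}. No two conflicting committees share a time slot.

3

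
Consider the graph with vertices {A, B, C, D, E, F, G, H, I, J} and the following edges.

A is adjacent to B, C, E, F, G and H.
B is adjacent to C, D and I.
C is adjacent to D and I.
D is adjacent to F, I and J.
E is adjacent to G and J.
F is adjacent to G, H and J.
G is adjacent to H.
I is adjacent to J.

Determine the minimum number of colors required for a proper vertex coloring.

4

A, F, G, H are pairwise adjacent (a clique of size 4), so at least 4 colors are needed.
One proper 4-coloring: A=red, B=green, C=blue, D=red, E=blue, F=blue, G=green, H=yellow, I=yellow, J=green. No two adjacent vertices share a color.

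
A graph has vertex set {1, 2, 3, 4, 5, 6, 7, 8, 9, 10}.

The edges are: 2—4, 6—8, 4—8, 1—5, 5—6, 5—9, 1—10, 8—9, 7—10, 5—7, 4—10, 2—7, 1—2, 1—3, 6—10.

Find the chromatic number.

1 and 10 are adjacent, so at least 2 colors are needed.
2 colors suffice: 1=a, 2=b, 3=b, 4=a, 5=b, 6=a, 7=a, 8=b, 9=a, 10=b. Every edge joins two different colors.

2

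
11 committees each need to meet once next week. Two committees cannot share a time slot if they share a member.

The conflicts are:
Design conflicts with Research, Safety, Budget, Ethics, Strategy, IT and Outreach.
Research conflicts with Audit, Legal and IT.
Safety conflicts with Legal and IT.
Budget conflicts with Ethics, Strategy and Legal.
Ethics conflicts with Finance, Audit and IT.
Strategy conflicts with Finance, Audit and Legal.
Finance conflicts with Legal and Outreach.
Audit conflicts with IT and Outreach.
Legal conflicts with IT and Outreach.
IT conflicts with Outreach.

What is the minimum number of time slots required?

3

Design, Ethics, IT pairwise conflict, so at least 3 time slots are needed.
3 time slots suffice: time slot 1 → {Design, Audit, Legal}; time slot 2 → {Budget, Finance, IT}; time slot 3 → {Research, Safety, Ethics, Strategy, Outreach}. No two conflicting committees share a time slot.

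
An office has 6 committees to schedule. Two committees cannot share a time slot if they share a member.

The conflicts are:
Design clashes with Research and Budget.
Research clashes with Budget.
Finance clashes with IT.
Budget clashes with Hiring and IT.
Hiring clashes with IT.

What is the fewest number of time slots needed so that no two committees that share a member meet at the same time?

Budget, Hiring, IT all conflict with each other, so at least 3 time slots are needed.
3 time slots suffice: time slot 1 → {Finance, Budget}; time slot 2 → {Research, IT}; time slot 3 → {Design, Hiring}. Every pair that conflicts lands in different time slots.

3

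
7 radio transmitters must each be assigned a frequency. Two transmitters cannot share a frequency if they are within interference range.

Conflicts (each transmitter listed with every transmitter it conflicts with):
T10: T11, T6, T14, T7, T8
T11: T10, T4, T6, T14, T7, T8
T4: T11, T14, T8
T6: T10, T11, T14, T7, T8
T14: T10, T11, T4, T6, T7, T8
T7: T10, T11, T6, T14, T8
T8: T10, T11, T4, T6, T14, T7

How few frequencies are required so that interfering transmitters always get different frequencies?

6

T10, T11, T6, T14, T7, T8 are mutually in conflict, so at least 6 frequencies are needed.
6 frequencies suffice: frequency 1 → {T14}; frequency 2 → {T11}; frequency 3 → {T8}; frequency 4 → {T4, T6}; frequency 5 → {T10}; frequency 6 → {T7}. Every pair that conflicts lands in different frequencies.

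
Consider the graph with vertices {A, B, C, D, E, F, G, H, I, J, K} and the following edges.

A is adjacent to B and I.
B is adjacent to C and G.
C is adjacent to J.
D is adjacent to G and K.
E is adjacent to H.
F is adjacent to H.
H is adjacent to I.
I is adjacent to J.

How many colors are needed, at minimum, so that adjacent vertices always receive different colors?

The cycle B-A-I-J-C-B has odd length 5, so it cannot be 2-colored; at least 3 colors are needed.
3 colors suffice: color red → {B, D, H, J}; color blue → {C, E, F, G, I, K}; color green → {A}. Every edge joins two different colors.

3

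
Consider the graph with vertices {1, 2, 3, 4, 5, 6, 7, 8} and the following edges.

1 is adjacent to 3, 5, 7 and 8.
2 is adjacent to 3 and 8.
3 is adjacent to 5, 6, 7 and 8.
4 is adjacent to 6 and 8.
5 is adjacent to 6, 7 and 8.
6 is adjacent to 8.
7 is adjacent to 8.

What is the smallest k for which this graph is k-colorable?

5

1, 3, 5, 7, 8 are pairwise adjacent (a clique of size 5), so at least 5 colors are needed.
A valid assignment using 5 colors: 1=yellow, 2=green, 3=blue, 4=blue, 5=green, 6=yellow, 7=purple, 8=red. Each edge has distinct colors on its endpoints.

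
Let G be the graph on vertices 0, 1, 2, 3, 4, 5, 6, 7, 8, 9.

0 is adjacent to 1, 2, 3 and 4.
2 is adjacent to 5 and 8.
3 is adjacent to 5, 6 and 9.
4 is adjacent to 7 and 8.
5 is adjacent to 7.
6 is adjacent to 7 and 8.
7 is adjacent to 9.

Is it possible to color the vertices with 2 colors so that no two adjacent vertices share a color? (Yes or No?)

No

The cycle 6-3-5-2-8-6 has odd length 5, so it cannot be 2-colored; at least 3 colors are needed.
So 2 colors are not enough.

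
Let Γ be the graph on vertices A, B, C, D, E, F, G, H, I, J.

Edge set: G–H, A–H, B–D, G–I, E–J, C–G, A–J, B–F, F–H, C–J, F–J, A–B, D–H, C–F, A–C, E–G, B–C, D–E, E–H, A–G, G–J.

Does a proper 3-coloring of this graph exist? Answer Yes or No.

A, C, G, J form a clique, so at least 4 colors are needed.
So 3 colors are not enough.

No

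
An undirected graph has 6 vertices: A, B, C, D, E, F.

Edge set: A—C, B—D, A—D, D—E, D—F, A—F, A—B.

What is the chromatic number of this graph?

3

A, D, F form a triangle, so at least 3 colors are needed.
3 colors suffice: color red → {A, E}; color blue → {C, D}; color green → {B, F}. No two adjacent vertices share a color.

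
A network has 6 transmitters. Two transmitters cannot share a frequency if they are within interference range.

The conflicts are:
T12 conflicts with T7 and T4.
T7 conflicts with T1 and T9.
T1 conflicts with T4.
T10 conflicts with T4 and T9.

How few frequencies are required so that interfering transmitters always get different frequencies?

The cycle T4-T10-T9-T7-T12-T4 has odd length 5, so it cannot be 2-colored; at least 3 frequencies are needed.
3 frequencies suffice: frequency 1 → {T7, T4}; frequency 2 → {T12, T1, T9}; frequency 3 → {T10}. Each listed conflict is separated.

3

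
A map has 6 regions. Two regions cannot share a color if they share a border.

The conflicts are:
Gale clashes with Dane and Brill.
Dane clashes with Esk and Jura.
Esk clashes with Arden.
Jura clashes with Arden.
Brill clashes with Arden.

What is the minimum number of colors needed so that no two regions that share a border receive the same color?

3

The cycle Jura-Arden-Brill-Gale-Dane-Jura has odd length 5, so it cannot be 2-colored; at least 3 colors are needed.
3 colors suffice: color 1 → {Dane, Arden}; color 2 → {Esk, Jura, Brill}; color 3 → {Gale}. Each listed conflict is separated.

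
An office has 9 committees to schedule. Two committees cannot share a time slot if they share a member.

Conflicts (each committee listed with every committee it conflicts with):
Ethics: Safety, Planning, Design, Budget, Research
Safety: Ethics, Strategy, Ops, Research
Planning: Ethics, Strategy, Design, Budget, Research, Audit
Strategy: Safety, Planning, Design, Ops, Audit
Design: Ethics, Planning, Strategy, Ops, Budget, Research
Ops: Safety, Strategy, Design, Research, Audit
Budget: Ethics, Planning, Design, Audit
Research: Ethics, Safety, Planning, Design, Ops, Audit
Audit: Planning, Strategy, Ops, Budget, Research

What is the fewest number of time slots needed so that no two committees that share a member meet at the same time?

Ethics, Planning, Design, Budget all conflict with each other, so at least 4 time slots are needed.
Using 4 time slots: Ethics=4, Safety=3, Planning=1, Strategy=2, Design=3, Ops=1, Budget=2, Research=2, Audit=3. No two conflicting committees share a time slot.

4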